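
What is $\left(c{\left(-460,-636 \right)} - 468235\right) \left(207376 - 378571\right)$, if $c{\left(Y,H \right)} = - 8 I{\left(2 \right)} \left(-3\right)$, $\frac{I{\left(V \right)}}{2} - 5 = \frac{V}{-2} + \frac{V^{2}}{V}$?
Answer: $80110186665$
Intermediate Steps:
$I{\left(V \right)} = 10 + V$ ($I{\left(V \right)} = 10 + 2 \left(\frac{V}{-2} + \frac{V^{2}}{V}\right) = 10 + 2 \left(V \left(- \frac{1}{2}\right) + V\right) = 10 + 2 \left(- \frac{V}{2} + V\right) = 10 + 2 \frac{V}{2} = 10 + V$)
$c{\left(Y,H \right)} = 288$ ($c{\left(Y,H \right)} = - 8 \left(10 + 2\right) \left(-3\right) = \left(-8\right) 12 \left(-3\right) = \left(-96\right) \left(-3\right) = 288$)
$\left(c{\left(-460,-636 \right)} - 468235\right) \left(207376 - 378571\right) = \left(288 - 468235\right) \left(207376 - 378571\right) = \left(-467947\right) \left(-171195\right) = 80110186665$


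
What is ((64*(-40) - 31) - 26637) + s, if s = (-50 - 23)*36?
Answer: -31856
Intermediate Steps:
s = -2628 (s = -73*36 = -2628)
((64*(-40) - 31) - 26637) + s = ((64*(-40) - 31) - 26637) - 2628 = ((-2560 - 31) - 26637) - 2628 = (-2591 - 26637) - 2628 = -29228 - 2628 = -31856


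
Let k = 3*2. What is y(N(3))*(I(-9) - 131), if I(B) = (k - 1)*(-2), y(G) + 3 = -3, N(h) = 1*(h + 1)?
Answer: 846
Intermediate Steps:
N(h) = 1 + h (N(h) = 1*(1 + h) = 1 + h)
y(G) = -6 (y(G) = -3 - 3 = -6)
k = 6
I(B) = -10 (I(B) = (6 - 1)*(-2) = 5*(-2) = -10)
y(N(3))*(I(-9) - 131) = -6*(-10 - 131) = -6*(-141) = 846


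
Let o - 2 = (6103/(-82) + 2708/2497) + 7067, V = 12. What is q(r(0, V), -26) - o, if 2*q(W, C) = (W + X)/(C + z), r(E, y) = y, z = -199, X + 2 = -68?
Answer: -322281562609/46069650 ≈ -6995.5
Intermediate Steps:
X = -70 (X = -2 - 68 = -70)
q(W, C) = (-70 + W)/(2*(-199 + C)) (q(W, C) = ((W - 70)/(C - 199))/2 = ((-70 + W)/(-199 + C))/2 = (-70 + W)/(2*(-199 + C)))
o = 1432388891/204754 (o = 2 + ((6103/(-82) + 2708/2497) + 7067) = 2 + ((6103*(-1/82) + 2708*(1/2497)) + 7067) = 2 + ((-6103/82 + 2708/2497) + 7067) = 2 + (-15017135/204754 + 7067) = 2 + 1431979383/204754 = 1432388891/204754 ≈ 6995.7)
q(r(0, V), -26) - o = (-70 + 12)/(2*(-199 - 26)) - 1*1432388891/204754 = (½)*(-58)/(-225) - 1432388891/204754 = (½)*(-1/225)*(-58) - 1432388891/204754 = 29/225 - 1432388891/204754 = -322281562609/46069650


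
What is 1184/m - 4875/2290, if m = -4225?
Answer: -4661647/1935050 ≈ -2.4091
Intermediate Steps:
1184/m - 4875/2290 = 1184/(-4225) - 4875/2290 = 1184*(-1/4225) - 4875*1/2290 = -1184/4225 - 975/458 = -4661647/1935050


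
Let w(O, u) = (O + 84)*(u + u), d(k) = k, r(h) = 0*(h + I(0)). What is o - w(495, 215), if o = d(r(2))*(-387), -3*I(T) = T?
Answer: -248970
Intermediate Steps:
I(T) = -T/3
r(h) = 0 (r(h) = 0*(h - ⅓*0) = 0*(h + 0) = 0*h = 0)
w(O, u) = 2*u*(84 + O) (w(O, u) = (84 + O)*(2*u) = 2*u*(84 + O))
o = 0 (o = 0*(-387) = 0)
o - w(495, 215) = 0 - 2*215*(84 + 495) = 0 - 2*215*579 = 0 - 1*248970 = 0 - 248970 = -248970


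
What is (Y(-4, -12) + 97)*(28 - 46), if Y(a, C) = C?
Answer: -1530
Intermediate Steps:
(Y(-4, -12) + 97)*(28 - 46) = (-12 + 97)*(28 - 46) = 85*(-18) = -1530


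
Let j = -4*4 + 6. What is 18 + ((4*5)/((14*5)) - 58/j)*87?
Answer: 19161/35 ≈ 547.46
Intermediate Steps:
j = -10 (j = -16 + 6 = -10)
18 + ((4*5)/((14*5)) - 58/j)*87 = 18 + ((4*5)/((14*5)) - 58/(-10))*87 = 18 + (20/70 - 58*(-⅒))*87 = 18 + (20*(1/70) + 29/5)*87 = 18 + (2/7 + 29/5)*87 = 18 + (213/35)*87 = 18 + 18531/35 = 19161/35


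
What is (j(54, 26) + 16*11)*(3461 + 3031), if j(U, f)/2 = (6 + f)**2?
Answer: 14438208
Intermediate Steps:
j(U, f) = 2*(6 + f)**2
(j(54, 26) + 16*11)*(3461 + 3031) = (2*(6 + 26)**2 + 16*11)*(3461 + 3031) = (2*32**2 + 176)*6492 = (2*1024 + 176)*6492 = (2048 + 176)*6492 = 2224*6492 = 14438208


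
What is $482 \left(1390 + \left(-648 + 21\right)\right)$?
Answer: $367766$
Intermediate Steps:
$482 \left(1390 + \left(-648 + 21\right)\right) = 482 \left(1390 - 627\right) = 482 \cdot 763 = 367766$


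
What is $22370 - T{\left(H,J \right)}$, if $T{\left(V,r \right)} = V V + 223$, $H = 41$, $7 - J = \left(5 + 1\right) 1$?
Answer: $20466$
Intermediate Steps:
$J = 1$ ($J = 7 - \left(5 + 1\right) 1 = 7 - 6 \cdot 1 = 7 - 6 = 1$)
$T{\left(V,r \right)} = 223 + V^{2}$ ($T{\left(V,r \right)} = V^{2} + 223 = 223 + V^{2}$)
$22370 - T{\left(H,J \right)} = 22370 - \left(223 + 41^{2}\right) = 22370 - \left(223 + 1681\right) = 22370 - 1904 = 20466$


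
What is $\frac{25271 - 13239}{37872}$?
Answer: $\frac{752}{2367} \approx 0.3177$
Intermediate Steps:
$\frac{25271 - 13239}{37872} = 12032 \cdot \frac{1}{37872} = \frac{752}{2367}$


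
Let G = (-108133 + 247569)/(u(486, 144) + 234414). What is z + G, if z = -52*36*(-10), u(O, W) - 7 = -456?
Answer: 4379964236/233965 ≈ 18721.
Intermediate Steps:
u(O, W) = -449 (u(O, W) = 7 - 456 = -449)
z = 18720 (z = -1872*(-10) = 18720)
G = 139436/233965 (G = (-108133 + 247569)/(-449 + 234414) = 139436/233965 ≈ 0.59597)
z + G = 18720 + 139436/233965 = 4379964236/233965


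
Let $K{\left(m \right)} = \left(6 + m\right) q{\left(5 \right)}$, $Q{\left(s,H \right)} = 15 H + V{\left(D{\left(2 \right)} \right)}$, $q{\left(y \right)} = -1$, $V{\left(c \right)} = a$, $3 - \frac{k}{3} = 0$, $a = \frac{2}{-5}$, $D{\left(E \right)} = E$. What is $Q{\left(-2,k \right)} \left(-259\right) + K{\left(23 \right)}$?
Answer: $- \frac{174452}{5} \approx -34890.0$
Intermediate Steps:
$a = - \frac{2}{5}$ ($a = 2 \left(- \frac{1}{5}\right) = - \frac{2}{5} \approx -0.4$)
$k = 9$ ($k = 9 - 0 = 9 + 0 = 9$)
$V{\left(c \right)} = - \frac{2}{5}$
$Q{\left(s,H \right)} = - \frac{2}{5} + 15 H$ ($Q{\left(s,H \right)} = 15 H - \frac{2}{5} = - \frac{2}{5} + 15 H$)
$K{\left(m \right)} = -6 - m$ ($K{\left(m \right)} = \left(6 + m\right) \left(-1\right) = -6 - m$)
$Q{\left(-2,k \right)} \left(-259\right) + K{\left(23 \right)} = \left(- \frac{2}{5} + 15 \cdot 9\right) \left(-259\right) - 29 = \left(- \frac{2}{5} + 135\right) \left(-259\right) - 29 = \frac{673}{5} \left(-259\right) - 29 = - \frac{174307}{5} - 29 = - \frac{174452}{5}$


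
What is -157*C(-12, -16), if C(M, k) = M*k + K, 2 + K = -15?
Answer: -27475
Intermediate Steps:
K = -17 (K = -2 - 15 = -17)
C(M, k) = -17 + M*k (C(M, k) = M*k - 17 = -17 + M*k)
-157*C(-12, -16) = -157*(-17 - 12*(-16)) = -157*(-17 + 192) = -157*175 = -27475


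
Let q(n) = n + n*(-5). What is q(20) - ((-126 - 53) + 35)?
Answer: 64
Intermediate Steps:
q(n) = -4*n (q(n) = n - 5*n = -4*n)
q(20) - ((-126 - 53) + 35) = -4*20 - ((-126 - 53) + 35) = -80 - (-179 + 35) = -80 - 1*(-144) = -80 + 144 = 64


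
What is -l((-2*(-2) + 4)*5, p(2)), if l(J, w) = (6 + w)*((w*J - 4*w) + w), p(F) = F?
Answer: -592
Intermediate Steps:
l(J, w) = (6 + w)*(-3*w + J*w) (l(J, w) = (6 + w)*((J*w - 4*w) + w) = (6 + w)*((-4*w + J*w) + w) = (6 + w)*(-3*w + J*w))
-l((-2*(-2) + 4)*5, p(2)) = -2*(-18 - 3*2 + 6*((-2*(-2) + 4)*5) + ((-2*(-2) + 4)*5)*2) = -2*(-18 - 6 + 6*((4 + 4)*5) + ((4 + 4)*5)*2) = -2*(-18 - 6 + 6*(8*5) + (8*5)*2) = -2*(-18 - 6 + 6*40 + 40*2) = -2*(-18 - 6 + 240 + 80) = -2*296 = -1*592 = -592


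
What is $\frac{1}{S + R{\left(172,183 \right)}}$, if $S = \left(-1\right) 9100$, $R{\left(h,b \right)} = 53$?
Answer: $- \frac{1}{9047} \approx -0.00011053$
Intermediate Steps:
$S = -9100$
$\frac{1}{S + R{\left(172,183 \right)}} = \frac{1}{-9100 + 53} = \frac{1}{-9047} = - \frac{1}{9047}$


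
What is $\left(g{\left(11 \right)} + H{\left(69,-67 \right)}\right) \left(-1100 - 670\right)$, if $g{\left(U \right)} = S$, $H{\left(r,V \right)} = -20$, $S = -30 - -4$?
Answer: $81420$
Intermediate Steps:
$S = -26$ ($S = -30 + 4 = -26$)
$g{\left(U \right)} = -26$
$\left(g{\left(11 \right)} + H{\left(69,-67 \right)}\right) \left(-1100 - 670\right) = \left(-26 - 20\right) \left(-1100 - 670\right) = \left(-46\right) \left(-1770\right) = 81420$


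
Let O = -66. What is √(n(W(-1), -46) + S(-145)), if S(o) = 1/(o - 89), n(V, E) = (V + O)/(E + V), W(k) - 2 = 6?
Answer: √3342898/1482 ≈ 1.2337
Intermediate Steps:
W(k) = 8 (W(k) = 2 + 6 = 8)
n(V, E) = (-66 + V)/(E + V) (n(V, E) = (V - 66)/(E + V) = (-66 + V)/(E + V))
S(o) = 1/(-89 + o)
√(n(W(-1), -46) + S(-145)) = √((-66 + 8)/(-46 + 8) + 1/(-89 - 145)) = √(-58/(-38) + 1/(-234)) = √(-1/38*(-58) - 1/234) = √(29/19 - 1/234) = √(6767/4446) = √3342898/1482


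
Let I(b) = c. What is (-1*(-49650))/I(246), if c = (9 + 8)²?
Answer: 49650/289 ≈ 171.80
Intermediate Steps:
c = 289 (c = 17² = 289)
I(b) = 289
(-1*(-49650))/I(246) = -1*(-49650)/289 = 49650*(1/289) = 49650/289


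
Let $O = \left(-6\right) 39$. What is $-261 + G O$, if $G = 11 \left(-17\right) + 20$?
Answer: $38817$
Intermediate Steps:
$O = -234$
$G = -167$ ($G = -187 + 20 = -167$)
$-261 + G O = -261 - -39078 = -261 + 39078 = 38817$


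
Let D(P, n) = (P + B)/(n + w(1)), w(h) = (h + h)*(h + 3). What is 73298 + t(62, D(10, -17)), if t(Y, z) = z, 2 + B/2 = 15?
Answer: 73294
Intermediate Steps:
B = 26 (B = -4 + 2*15 = -4 + 30 = 26)
w(h) = 2*h*(3 + h) (w(h) = (2*h)*(3 + h) = 2*h*(3 + h))
D(P, n) = (26 + P)/(8 + n) (D(P, n) = (P + 26)/(n + 2*1*(3 + 1)) = (26 + P)/(n + 2*1*4) = (26 + P)/(n + 8) = (26 + P)/(8 + n))
73298 + t(62, D(10, -17)) = 73298 + (26 + 10)/(8 - 17) = 73298 + 36/(-9) = 73298 - ⅑*36 = 73298 - 4 = 73294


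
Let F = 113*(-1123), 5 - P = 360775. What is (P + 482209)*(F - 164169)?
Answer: -35347006852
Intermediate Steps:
P = -360770 (P = 5 - 1*360775 = 5 - 360775 = -360770)
F = -126899
(P + 482209)*(F - 164169) = (-360770 + 482209)*(-126899 - 164169) = 121439*(-291068) = -35347006852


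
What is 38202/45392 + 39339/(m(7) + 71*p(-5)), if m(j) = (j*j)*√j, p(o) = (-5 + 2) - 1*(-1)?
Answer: -14079873999/8465608 - 214179*√7/373 ≈ -3182.4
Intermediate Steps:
p(o) = -2 (p(o) = -3 + 1 = -2)
m(j) = j^(5/2) (m(j) = j²*√j = j^(5/2))
38202/45392 + 39339/(m(7) + 71*p(-5)) = 38202/45392 + 39339/(7^(5/2) + 71*(-2)) = 38202*(1/45392) + 39339/(49*√7 - 142) = 19101/22696 + 39339/(-142 + 49*√7)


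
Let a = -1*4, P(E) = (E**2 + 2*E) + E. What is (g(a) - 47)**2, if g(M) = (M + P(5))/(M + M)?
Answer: 10609/4 ≈ 2652.3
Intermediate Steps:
P(E) = E**2 + 3*E
a = -4
g(M) = (40 + M)/(2*M) (g(M) = (M + 5*(3 + 5))/(M + M) = (M + 5*8)/((2*M)) = (M + 40)*(1/(2*M)) = (40 + M)*(1/(2*M)) = (40 + M)/(2*M))
(g(a) - 47)**2 = ((1/2)*(40 - 4)/(-4) - 47)**2 = ((1/2)*(-1/4)*36 - 47)**2 = (-9/2 - 47)**2 = (-103/2)**2 = 10609/4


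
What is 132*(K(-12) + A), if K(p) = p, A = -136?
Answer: -19536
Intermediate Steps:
132*(K(-12) + A) = 132*(-12 - 136) = 132*(-148) = -19536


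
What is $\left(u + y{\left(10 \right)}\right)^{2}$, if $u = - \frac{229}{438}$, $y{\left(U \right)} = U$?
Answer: $\frac{17230801}{191844} \approx 89.817$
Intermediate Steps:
$u = - \frac{229}{438}$ ($u = \left(-229\right) \frac{1}{438} = - \frac{229}{438} \approx -0.52283$)
$\left(u + y{\left(10 \right)}\right)^{2} = \left(- \frac{229}{438} + 10\right)^{2} = \left(\frac{4151}{438}\right)^{2} = \frac{17230801}{191844}$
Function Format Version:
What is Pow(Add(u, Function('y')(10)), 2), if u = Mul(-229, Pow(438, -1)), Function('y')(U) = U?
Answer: Rational(17230801, 191844) ≈ 89.817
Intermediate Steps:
u = Rational(-229, 438) (u = Mul(-229, Rational(1, 438)) = Rational(-229, 438) ≈ -0.52283)
Pow(Add(u, Function('y')(10)), 2) = Pow(Add(Rational(-229, 438), 10), 2) = Pow(Rational(4151, 438), 2) = Rational(17230801, 191844)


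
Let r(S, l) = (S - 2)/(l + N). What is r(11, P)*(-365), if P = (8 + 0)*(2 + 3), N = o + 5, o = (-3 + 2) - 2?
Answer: -1095/14 ≈ -78.214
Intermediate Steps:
o = -3 (o = -1 - 2 = -3)
N = 2 (N = -3 + 5 = 2)
P = 40 (P = 8*5 = 40)
r(S, l) = (-2 + S)/(2 + l) (r(S, l) = (S - 2)/(l + 2) = (-2 + S)/(2 + l))
r(11, P)*(-365) = ((-2 + 11)/(2 + 40))*(-365) = (9/42)*(-365) = ((1/42)*9)*(-365) = (3/14)*(-365) = -1095/14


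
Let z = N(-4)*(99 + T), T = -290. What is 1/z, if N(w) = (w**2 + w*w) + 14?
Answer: -1/8786 ≈ -0.00011382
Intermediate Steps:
N(w) = 14 + 2*w**2 (N(w) = (w**2 + w**2) + 14 = 2*w**2 + 14 = 14 + 2*w**2)
z = -8786 (z = (14 + 2*(-4)**2)*(99 - 290) = (14 + 2*16)*(-191) = (14 + 32)*(-191) = 46*(-191) = -8786)
1/z = 1/(-8786) = -1/8786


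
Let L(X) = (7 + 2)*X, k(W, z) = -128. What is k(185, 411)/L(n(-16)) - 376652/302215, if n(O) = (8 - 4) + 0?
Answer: -13060748/2719935 ≈ -4.8019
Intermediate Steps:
n(O) = 4 (n(O) = 4 + 0 = 4)
L(X) = 9*X
k(185, 411)/L(n(-16)) - 376652/302215 = -128/(9*4) - 376652/302215 = -128/36 - 376652*1/302215 = -128*1/36 - 376652/302215 = -32/9 - 376652/302215 = -13060748/2719935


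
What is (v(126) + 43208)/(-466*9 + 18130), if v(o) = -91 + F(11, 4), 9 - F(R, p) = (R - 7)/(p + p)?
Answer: 86251/27872 ≈ 3.0945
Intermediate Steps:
F(R, p) = 9 - (-7 + R)/(2*p) (F(R, p) = 9 - (R - 7)/(p + p) = 9 - (-7 + R)/(2*p))
v(o) = -165/2 (v(o) = -91 + (½)*(7 - 1*11 + 18*4)/4 = -91 + (½)*(¼)*(7 - 11 + 72) = -91 + (½)*(¼)*68 = -91 + 17/2 = -165/2)
(v(126) + 43208)/(-466*9 + 18130) = (-165/2 + 43208)/(-466*9 + 18130) = 86251/(2*(-4194 + 18130)) = (86251/2)/13936 = (86251/2)*(1/13936) = 86251/27872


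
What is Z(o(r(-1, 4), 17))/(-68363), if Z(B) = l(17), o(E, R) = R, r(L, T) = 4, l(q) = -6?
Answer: 6/68363 ≈ 8.7767e-5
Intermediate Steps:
Z(B) = -6
Z(o(r(-1, 4), 17))/(-68363) = -6/(-68363) = -6*(-1/68363) = 6/68363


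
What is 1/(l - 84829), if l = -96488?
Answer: -1/181317 ≈ -5.5152e-6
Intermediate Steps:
1/(l - 84829) = 1/(-96488 - 84829) = 1/(-181317) = -1/181317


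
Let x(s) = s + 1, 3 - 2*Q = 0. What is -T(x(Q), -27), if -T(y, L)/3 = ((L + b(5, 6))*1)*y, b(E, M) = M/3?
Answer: -375/2 ≈ -187.50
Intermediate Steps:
Q = 3/2 (Q = 3/2 - ½*0 = 3/2 + 0 = 3/2 ≈ 1.5000)
b(E, M) = M/3 (b(E, M) = M*(⅓) = M/3)
x(s) = 1 + s
T(y, L) = -3*y*(2 + L) (T(y, L) = -3*(L + (⅓)*6)*1*y = -3*(L + 2)*1*y = -3*(2 + L)*1*y = -3*(2 + L)*y = -3*y*(2 + L))
-T(x(Q), -27) = -(-3)*(1 + 3/2)*(2 - 27) = -(-3)*5*(-25)/2 = -1*375/2 = -375/2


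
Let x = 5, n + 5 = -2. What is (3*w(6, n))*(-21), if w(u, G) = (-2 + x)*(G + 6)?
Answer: 189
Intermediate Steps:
n = -7 (n = -5 - 2 = -7)
w(u, G) = 18 + 3*G (w(u, G) = (-2 + 5)*(G + 6) = 3*(6 + G) = 18 + 3*G)
(3*w(6, n))*(-21) = (3*(18 + 3*(-7)))*(-21) = (3*(18 - 21))*(-21) = (3*(-3))*(-21) = -9*(-21) = 189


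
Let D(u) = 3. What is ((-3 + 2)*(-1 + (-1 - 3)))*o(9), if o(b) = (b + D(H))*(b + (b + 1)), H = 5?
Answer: 1140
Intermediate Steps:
o(b) = (1 + 2*b)*(3 + b) (o(b) = (b + 3)*(b + (b + 1)) = (3 + b)*(b + (1 + b)) = (3 + b)*(1 + 2*b) = (1 + 2*b)*(3 + b))
((-3 + 2)*(-1 + (-1 - 3)))*o(9) = ((-3 + 2)*(-1 + (-1 - 3)))*(3 + 2*9² + 7*9) = (-(-1 - 4))*(3 + 2*81 + 63) = (-1*(-5))*(3 + 162 + 63) = 5*228 = 1140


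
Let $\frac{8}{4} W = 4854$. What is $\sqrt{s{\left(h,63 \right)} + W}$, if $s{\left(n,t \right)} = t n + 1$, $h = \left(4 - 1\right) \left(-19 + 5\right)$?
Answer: $i \sqrt{218} \approx 14.765 i$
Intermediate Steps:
$h = -42$ ($h = 3 \left(-14\right) = -42$)
$s{\left(n,t \right)} = 1 + n t$ ($s{\left(n,t \right)} = n t + 1 = 1 + n t$)
$W = 2427$ ($W = \frac{1}{2} \cdot 4854 = 2427$)
$\sqrt{s{\left(h,63 \right)} + W} = \sqrt{\left(1 - 2646\right) + 2427} = \sqrt{-2645 + 2427} = \sqrt{-218} = i \sqrt{218}$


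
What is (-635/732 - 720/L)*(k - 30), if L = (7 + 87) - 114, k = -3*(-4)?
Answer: -77151/122 ≈ -632.38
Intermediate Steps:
k = 12
L = -20 (L = 94 - 114 = -20)
(-635/732 - 720/L)*(k - 30) = (-635/732 - 720/(-20))*(12 - 30) = (-635*1/732 - 720*(-1/20))*(-18) = (-635/732 + 36)*(-18) = (25717/732)*(-18) = -77151/122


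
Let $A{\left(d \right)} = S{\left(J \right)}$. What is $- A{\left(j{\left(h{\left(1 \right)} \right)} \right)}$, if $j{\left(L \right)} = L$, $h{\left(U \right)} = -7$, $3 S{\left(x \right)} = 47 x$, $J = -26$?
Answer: $\frac{1222}{3} \approx 407.33$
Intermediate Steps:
$S{\left(x \right)} = \frac{47 x}{3}$
$A{\left(d \right)} = - \frac{1222}{3}$ ($A{\left(d \right)} = \frac{47}{3} \left(-26\right) = - \frac{1222}{3}$)
$- A{\left(j{\left(h{\left(1 \right)} \right)} \right)} = \left(-1\right) \left(- \frac{1222}{3}\right) = \frac{1222}{3}$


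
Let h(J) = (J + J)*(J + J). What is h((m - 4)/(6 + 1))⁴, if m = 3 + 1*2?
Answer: 256/5764801 ≈ 4.4407e-5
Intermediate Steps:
m = 5 (m = 3 + 2 = 5)
h(J) = 4*J² (h(J) = (2*J)*(2*J) = 4*J²)
h((m - 4)/(6 + 1))⁴ = (4*((5 - 4)/(6 + 1))²)⁴ = (4*(1/7)²)⁴ = (4*(1*(⅐))²)⁴ = (4*(⅐)²)⁴ = (4*(1/49))⁴ = (4/49)⁴ = 256/5764801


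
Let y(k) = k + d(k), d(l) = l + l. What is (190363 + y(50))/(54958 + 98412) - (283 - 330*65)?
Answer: 3246573303/153370 ≈ 21168.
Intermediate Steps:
d(l) = 2*l
y(k) = 3*k (y(k) = k + 2*k = 3*k)
(190363 + y(50))/(54958 + 98412) - (283 - 330*65) = (190363 + 3*50)/(54958 + 98412) - (283 - 330*65) = (190363 + 150)/153370 - (283 - 21450) = 190513*(1/153370) - 1*(-21167) = 190513/153370 + 21167 = 3246573303/153370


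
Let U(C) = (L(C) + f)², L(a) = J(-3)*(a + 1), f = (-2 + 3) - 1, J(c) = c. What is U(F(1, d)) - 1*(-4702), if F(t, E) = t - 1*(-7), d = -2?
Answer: 5431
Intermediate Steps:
f = 0 (f = 1 - 1 = 0)
L(a) = -3 - 3*a (L(a) = -3*(a + 1) = -3*(1 + a) = -3 - 3*a)
F(t, E) = 7 + t (F(t, E) = t + 7 = 7 + t)
U(C) = (-3 - 3*C)² (U(C) = ((-3 - 3*C) + 0)² = (-3 - 3*C)²)
U(F(1, d)) - 1*(-4702) = 9*(1 + (7 + 1))² - 1*(-4702) = 9*(1 + 8)² + 4702 = 9*9² + 4702 = 9*81 + 4702 = 729 + 4702 = 5431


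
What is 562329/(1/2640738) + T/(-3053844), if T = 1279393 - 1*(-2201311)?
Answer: 1133711763565663546/763461 ≈ 1.4850e+12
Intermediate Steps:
T = 3480704 (T = 1279393 + 2201311 = 3480704)
562329/(1/2640738) + T/(-3053844) = 562329/(1/2640738) + 3480704/(-3053844) = 562329/(1/2640738) + 3480704*(-1/3053844) = 562329*2640738 - 870176/763461 = 1484963558802 - 870176/763461 = 1133711763565663546/763461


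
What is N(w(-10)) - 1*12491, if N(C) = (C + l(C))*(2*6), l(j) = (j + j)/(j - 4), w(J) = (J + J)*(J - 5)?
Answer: -328067/37 ≈ -8866.7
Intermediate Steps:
w(J) = 2*J*(-5 + J) (w(J) = (2*J)*(-5 + J) = 2*J*(-5 + J))
l(j) = 2*j/(-4 + j) (l(j) = (2*j)/(-4 + j) = 2*j/(-4 + j))
N(C) = 12*C + 24*C/(-4 + C) (N(C) = (C + 2*C/(-4 + C))*(2*6) = (C + 2*C/(-4 + C))*12 = 12*C + 24*C/(-4 + C))
N(w(-10)) - 1*12491 = 12*(2*(-10)*(-5 - 10))*(-2 + 2*(-10)*(-5 - 10))/(-4 + 2*(-10)*(-5 - 10)) - 1*12491 = 12*(2*(-10)*(-15))*(-2 + 2*(-10)*(-15))/(-4 + 2*(-10)*(-15)) - 12491 = 12*300*(-2 + 300)/(-4 + 300) - 12491 = 12*300*298/296 - 12491 = 12*300*(1/296)*298 - 12491 = 134100/37 - 12491 = -328067/37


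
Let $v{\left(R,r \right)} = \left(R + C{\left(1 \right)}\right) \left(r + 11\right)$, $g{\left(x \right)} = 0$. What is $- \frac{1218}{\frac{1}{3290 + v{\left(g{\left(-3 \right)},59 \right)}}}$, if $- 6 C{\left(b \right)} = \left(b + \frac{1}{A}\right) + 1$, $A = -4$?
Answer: $- \frac{7964705}{2} \approx -3.9824 \cdot 10^{6}$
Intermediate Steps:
$C{\left(b \right)} = - \frac{1}{8} - \frac{b}{6}$ ($C{\left(b \right)} = - \frac{\left(b + \frac{1}{-4}\right) + 1}{6} = - \frac{\left(b - \frac{1}{4}\right) + 1}{6} = - \frac{\left(- \frac{1}{4} + b\right) + 1}{6} = - \frac{\frac{3}{4} + b}{6} = - \frac{1}{8} - \frac{b}{6}$)
$v{\left(R,r \right)} = \left(11 + r\right) \left(- \frac{7}{24} + R\right)$ ($v{\left(R,r \right)} = \left(R - \frac{7}{24}\right) \left(r + 11\right) = \left(R - \frac{7}{24}\right) \left(11 + r\right) = \left(- \frac{7}{24} + R\right) \left(11 + r\right) = \left(11 + r\right) \left(- \frac{7}{24} + R\right)$)
$- \frac{1218}{\frac{1}{3290 + v{\left(g{\left(-3 \right)},59 \right)}}} = - \frac{1218}{\frac{1}{3290 + \left(- \frac{77}{24} + 11 \cdot 0 - \frac{413}{24} + 0 \cdot 59\right)}} = - \frac{1218}{\frac{1}{3290 + \left(- \frac{77}{24} + 0 - \frac{413}{24} + 0\right)}} = - \frac{1218}{\frac{1}{3290 - \frac{245}{12}}} = - \frac{1218}{\frac{1}{\frac{39235}{12}}} = - \frac{1218}{\frac{12}{39235}} = \left(-1218\right) \frac{39235}{12} = - \frac{7964705}{2}$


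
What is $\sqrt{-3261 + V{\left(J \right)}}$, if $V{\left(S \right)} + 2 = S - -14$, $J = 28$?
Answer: $i \sqrt{3221} \approx 56.754 i$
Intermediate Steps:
$V{\left(S \right)} = 12 + S$ ($V{\left(S \right)} = -2 + \left(S - -14\right) = -2 + \left(S + 14\right) = -2 + \left(14 + S\right) = 12 + S$)
$\sqrt{-3261 + V{\left(J \right)}} = \sqrt{-3261 + \left(12 + 28\right)} = \sqrt{-3261 + 40} = \sqrt{-3221} = i \sqrt{3221}$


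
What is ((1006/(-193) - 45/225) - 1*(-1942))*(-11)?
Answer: -20556877/965 ≈ -21302.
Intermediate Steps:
((1006/(-193) - 45/225) - 1*(-1942))*(-11) = ((1006*(-1/193) - 45*1/225) + 1942)*(-11) = ((-1006/193 - ⅕) + 1942)*(-11) = (-5223/965 + 1942)*(-11) = (1868807/965)*(-11) = -20556877/965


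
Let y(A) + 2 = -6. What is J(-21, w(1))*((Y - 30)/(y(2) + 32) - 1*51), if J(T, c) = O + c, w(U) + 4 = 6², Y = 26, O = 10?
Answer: -2149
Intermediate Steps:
y(A) = -8 (y(A) = -2 - 6 = -8)
w(U) = 32 (w(U) = -4 + 6² = -4 + 36 = 32)
J(T, c) = 10 + c
J(-21, w(1))*((Y - 30)/(y(2) + 32) - 1*51) = (10 + 32)*((26 - 30)/(-8 + 32) - 1*51) = 42*(-4/24 - 51) = 42*(-4*1/24 - 51) = 42*(-⅙ - 51) = 42*(-307/6) = -2149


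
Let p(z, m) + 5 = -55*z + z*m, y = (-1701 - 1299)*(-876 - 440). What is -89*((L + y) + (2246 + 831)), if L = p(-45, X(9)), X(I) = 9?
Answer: -351829638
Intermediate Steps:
y = 3948000 (y = -3000*(-1316) = 3948000)
p(z, m) = -5 - 55*z + m*z (p(z, m) = -5 + (-55*z + z*m) = -5 + (-55*z + m*z) = -5 - 55*z + m*z)
L = 2065 (L = -5 - 55*(-45) + 9*(-45) = -5 + 2475 - 405 = 2065)
-89*((L + y) + (2246 + 831)) = -89*((2065 + 3948000) + (2246 + 831)) = -89*(3950065 + 3077) = -89*3953142 = -351829638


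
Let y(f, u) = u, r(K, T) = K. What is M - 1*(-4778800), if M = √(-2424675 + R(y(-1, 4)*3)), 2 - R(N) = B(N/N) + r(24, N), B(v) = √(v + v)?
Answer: 4778800 + √(-2424697 - √2) ≈ 4.7788e+6 + 1557.1*I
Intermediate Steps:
B(v) = √2*√v (B(v) = √(2*v) = √2*√v)
R(N) = -22 - √2 (R(N) = 2 - (√2*√(N/N) + 24) = 2 - (√2*√1 + 24) = 2 - (√2*1 + 24) = 2 - (√2 + 24) = 2 - (24 + √2) = 2 + (-24 - √2) = -22 - √2)
M = √(-2424697 - √2) (M = √(-2424675 + (-22 - √2)) = √(-2424697 - √2) ≈ 1557.1*I)
M - 1*(-4778800) = √(-2424697 - √2) - 1*(-4778800) = √(-2424697 - √2) + 4778800 = 4778800 + √(-2424697 - √2)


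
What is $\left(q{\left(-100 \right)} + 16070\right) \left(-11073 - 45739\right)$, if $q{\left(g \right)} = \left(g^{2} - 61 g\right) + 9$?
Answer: $-1828153348$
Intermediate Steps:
$q{\left(g \right)} = 9 + g^{2} - 61 g$
$\left(q{\left(-100 \right)} + 16070\right) \left(-11073 - 45739\right) = \left(\left(9 + \left(-100\right)^{2} - -6100\right) + 16070\right) \left(-11073 - 45739\right) = \left(\left(9 + 10000 + 6100\right) + 16070\right) \left(-56812\right) = \left(16109 + 16070\right) \left(-56812\right) = 32179 \left(-56812\right) = -1828153348$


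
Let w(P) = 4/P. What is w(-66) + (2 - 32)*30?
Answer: -29702/33 ≈ -900.06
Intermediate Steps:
w(-66) + (2 - 32)*30 = 4/(-66) + (2 - 32)*30 = 4*(-1/66) - 30*30 = -2/33 - 900 = -29702/33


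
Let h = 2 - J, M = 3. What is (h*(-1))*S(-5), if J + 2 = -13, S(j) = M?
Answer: -51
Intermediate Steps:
S(j) = 3
J = -15 (J = -2 - 13 = -15)
h = 17 (h = 2 - 1*(-15) = 2 + 15 = 17)
(h*(-1))*S(-5) = (17*(-1))*3 = -17*3 = -51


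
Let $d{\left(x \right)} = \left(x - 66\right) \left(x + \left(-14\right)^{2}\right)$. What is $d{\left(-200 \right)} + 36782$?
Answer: $37846$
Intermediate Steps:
$d{\left(x \right)} = \left(-66 + x\right) \left(196 + x\right)$ ($d{\left(x \right)} = \left(-66 + x\right) \left(x + 196\right) = \left(-66 + x\right) \left(196 + x\right)$)
$d{\left(-200 \right)} + 36782 = \left(-12936 + \left(-200\right)^{2} + 130 \left(-200\right)\right) + 36782 = \left(-12936 + 40000 - 26000\right) + 36782 = 1064 + 36782 = 37846$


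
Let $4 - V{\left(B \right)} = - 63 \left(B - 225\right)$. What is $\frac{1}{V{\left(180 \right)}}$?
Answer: $- \frac{1}{2831} \approx -0.00035323$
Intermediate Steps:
$V{\left(B \right)} = -14171 + 63 B$ ($V{\left(B \right)} = 4 - - 63 \left(B - 225\right) = 4 - - 63 \left(-225 + B\right) = 4 - \left(14175 - 63 B\right) = 4 + \left(-14175 + 63 B\right) = -14171 + 63 B$)
$\frac{1}{V{\left(180 \right)}} = \frac{1}{-14171 + 63 \cdot 180} = \frac{1}{-14171 + 11340} = \frac{1}{-2831} = - \frac{1}{2831}$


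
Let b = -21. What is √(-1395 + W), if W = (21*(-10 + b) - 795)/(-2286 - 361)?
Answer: I*√9770391993/2647 ≈ 37.342*I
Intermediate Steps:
W = 1446/2647 (W = (21*(-10 - 21) - 795)/(-2286 - 361) = (21*(-31) - 795)/(-2647) = (-651 - 795)*(-1/2647) = -1446*(-1/2647) = 1446/2647 ≈ 0.54628)
√(-1395 + W) = √(-1395 + 1446/2647) = √(-3691119/2647) = I*√9770391993/2647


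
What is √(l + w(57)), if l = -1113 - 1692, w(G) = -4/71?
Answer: I*√14140289/71 ≈ 52.963*I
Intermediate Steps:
w(G) = -4/71 (w(G) = -4*1/71 = -4/71)
l = -2805
√(l + w(57)) = √(-2805 - 4/71) = √(-199159/71) = I*√14140289/71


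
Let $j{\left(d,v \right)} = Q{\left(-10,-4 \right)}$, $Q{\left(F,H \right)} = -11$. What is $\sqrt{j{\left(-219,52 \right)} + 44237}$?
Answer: $9 \sqrt{546} \approx 210.3$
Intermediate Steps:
$j{\left(d,v \right)} = -11$
$\sqrt{j{\left(-219,52 \right)} + 44237} = \sqrt{-11 + 44237} = \sqrt{44226} = 9 \sqrt{546}$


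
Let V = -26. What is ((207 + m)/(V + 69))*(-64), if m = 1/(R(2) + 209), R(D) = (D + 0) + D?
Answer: -2821888/9159 ≈ -308.10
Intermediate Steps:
R(D) = 2*D (R(D) = D + D = 2*D)
m = 1/213 (m = 1/(2*2 + 209) = 1/(4 + 209) = 1/213 ≈ 0.0046948)
((207 + m)/(V + 69))*(-64) = ((207 + 1/213)/(-26 + 69))*(-64) = ((44092/213)/43)*(-64) = ((44092/213)*(1/43))*(-64) = (44092/9159)*(-64) = -2821888/9159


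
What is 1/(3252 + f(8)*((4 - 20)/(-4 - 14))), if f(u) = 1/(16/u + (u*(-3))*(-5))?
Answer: 549/1785352 ≈ 0.00030750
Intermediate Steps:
f(u) = 1/(15*u + 16/u) (f(u) = 1/(16/u - 3*u*(-5)) = 1/(16/u + 15*u) = 1/(15*u + 16/u))
1/(3252 + f(8)*((4 - 20)/(-4 - 14))) = 1/(3252 + (8/(16 + 15*8**2))*((4 - 20)/(-4 - 14))) = 1/(3252 + (8/(16 + 15*64))*(-16/(-18))) = 1/(3252 + (8/(16 + 960))*(-16*(-1/18))) = 1/(3252 + (8/976)*(8/9)) = 1/(3252 + (8*(1/976))*(8/9)) = 1/(3252 + (1/122)*(8/9)) = 1/(3252 + 4/549) = 1/(1785352/549) = 549/1785352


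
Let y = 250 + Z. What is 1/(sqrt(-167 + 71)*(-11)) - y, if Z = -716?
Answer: 466 + I*sqrt(6)/264 ≈ 466.0 + 0.0092784*I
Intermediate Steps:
y = -466 (y = 250 - 716 = -466)
1/(sqrt(-167 + 71)*(-11)) - y = 1/(sqrt(-167 + 71)*(-11)) - 1*(-466) = 1/(sqrt(-96)*(-11)) + 466 = 1/((4*I*sqrt(6))*(-11)) + 466 = 1/(-44*I*sqrt(6)) + 466 = I*sqrt(6)/264 + 466 = 466 + I*sqrt(6)/264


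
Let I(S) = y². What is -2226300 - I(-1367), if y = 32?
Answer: -2227324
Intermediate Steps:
I(S) = 1024 (I(S) = 32² = 1024)
-2226300 - I(-1367) = -2226300 - 1*1024 = -2226300 - 1024 = -2227324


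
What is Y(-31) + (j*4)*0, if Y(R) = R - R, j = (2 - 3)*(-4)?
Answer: 0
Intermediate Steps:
j = 4 (j = -1*(-4) = 4)
Y(R) = 0
Y(-31) + (j*4)*0 = 0 + (4*4)*0 = 0 + 16*0 = 0 + 0 = 0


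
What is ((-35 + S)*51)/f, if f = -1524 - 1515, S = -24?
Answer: 1003/1013 ≈ 0.99013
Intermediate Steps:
f = -3039
((-35 + S)*51)/f = ((-35 - 24)*51)/(-3039) = -59*51*(-1/3039) = -3009*(-1/3039) = 1003/1013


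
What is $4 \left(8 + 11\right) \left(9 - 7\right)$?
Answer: $152$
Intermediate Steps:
$4 \left(8 + 11\right) \left(9 - 7\right) = 4 \cdot 19 \cdot 2 = 76 \cdot 2 = 152$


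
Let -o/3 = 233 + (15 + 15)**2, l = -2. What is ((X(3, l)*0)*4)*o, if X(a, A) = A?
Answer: 0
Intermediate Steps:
o = -3399 (o = -3*(233 + (15 + 15)**2) = -3*(233 + 30**2) = -3*(233 + 900) = -3*1133 = -3399)
((X(3, l)*0)*4)*o = (-2*0*4)*(-3399) = (0*4)*(-3399) = 0*(-3399) = 0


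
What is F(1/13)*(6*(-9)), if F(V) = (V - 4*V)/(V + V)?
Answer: 81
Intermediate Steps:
F(V) = -3/2 (F(V) = (-3*V)/((2*V)) = (-3*V)*(1/(2*V)) = -3/2)
F(1/13)*(6*(-9)) = -9*(-9) = -3/2*(-54) = 81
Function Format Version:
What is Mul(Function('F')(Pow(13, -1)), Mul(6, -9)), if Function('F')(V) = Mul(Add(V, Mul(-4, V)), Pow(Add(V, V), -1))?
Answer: 81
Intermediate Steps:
Function('F')(V) = Rational(-3, 2) (Function('F')(V) = Mul(Mul(-3, V), Pow(Mul(2, V), -1)) = Mul(Mul(-3, V), Mul(Rational(1, 2), Pow(V, -1))) = Rational(-3, 2))
Mul(Function('F')(Pow(13, -1)), Mul(6, -9)) = Mul(Rational(-3, 2), Mul(6, -9)) = Mul(Rational(-3, 2), -54) = 81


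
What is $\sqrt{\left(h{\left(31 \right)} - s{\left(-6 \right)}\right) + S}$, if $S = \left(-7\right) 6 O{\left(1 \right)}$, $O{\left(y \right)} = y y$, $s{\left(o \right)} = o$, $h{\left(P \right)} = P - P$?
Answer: $6 i \approx 6.0 i$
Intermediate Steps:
$h{\left(P \right)} = 0$
$O{\left(y \right)} = y^{2}$
$S = -42$ ($S = \left(-7\right) 6 \cdot 1^{2} = \left(-42\right) 1 = -42$)
$\sqrt{\left(h{\left(31 \right)} - s{\left(-6 \right)}\right) + S} = \sqrt{\left(0 - -6\right) - 42} = \sqrt{\left(0 + 6\right) - 42} = \sqrt{6 - 42} = \sqrt{-36} = 6 i$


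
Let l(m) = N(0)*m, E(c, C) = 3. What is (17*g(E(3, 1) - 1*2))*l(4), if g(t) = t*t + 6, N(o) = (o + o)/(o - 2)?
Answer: 0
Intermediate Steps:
N(o) = 2*o/(-2 + o) (N(o) = (2*o)/(-2 + o) = 2*o/(-2 + o))
g(t) = 6 + t² (g(t) = t² + 6 = 6 + t²)
l(m) = 0 (l(m) = (2*0/(-2 + 0))*m = (2*0/(-2))*m = (2*0*(-½))*m = 0*m = 0)
(17*g(E(3, 1) - 1*2))*l(4) = (17*(6 + (3 - 1*2)²))*0 = (17*(6 + (3 - 2)²))*0 = (17*(6 + 1²))*0 = (17*(6 + 1))*0 = (17*7)*0 = 119*0 = 0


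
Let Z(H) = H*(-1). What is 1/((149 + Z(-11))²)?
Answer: 1/25600 ≈ 3.9063e-5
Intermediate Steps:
Z(H) = -H
1/((149 + Z(-11))²) = 1/((149 - 1*(-11))²) = 1/((149 + 11)²) = 1/(160²) = 1/25600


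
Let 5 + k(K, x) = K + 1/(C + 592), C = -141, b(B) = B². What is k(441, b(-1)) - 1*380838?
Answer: -171561301/451 ≈ -3.8040e+5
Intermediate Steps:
k(K, x) = -2254/451 + K (k(K, x) = -5 + (K + 1/(-141 + 592)) = -5 + (K + 1/451) = -5 + (1/451 + K) = -2254/451 + K)
k(441, b(-1)) - 1*380838 = (-2254/451 + 441) - 1*380838 = 196637/451 - 380838 = -171561301/451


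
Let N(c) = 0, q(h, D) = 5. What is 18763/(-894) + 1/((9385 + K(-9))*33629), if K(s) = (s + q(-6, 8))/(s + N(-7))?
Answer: -53298327914717/2539503552894 ≈ -20.988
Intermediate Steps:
K(s) = (5 + s)/s (K(s) = (s + 5)/(s + 0) = (5 + s)/s)
18763/(-894) + 1/((9385 + K(-9))*33629) = 18763/(-894) + 1/((9385 + (5 - 9)/(-9))*33629) = 18763*(-1/894) + (1/33629)/(9385 - ⅑*(-4)) = -18763/894 + (1/33629)/(9385 + 4/9) = -18763/894 + (1/33629)/(84469/9) = -18763/894 + (9/84469)*(1/33629) = -18763/894 + 9/2840608001 = -53298327914717/2539503552894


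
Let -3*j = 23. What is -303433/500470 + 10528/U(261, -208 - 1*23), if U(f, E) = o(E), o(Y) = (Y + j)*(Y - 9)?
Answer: -18924522/44792065 ≈ -0.42250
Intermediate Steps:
j = -23/3 (j = -⅓*23 = -23/3 ≈ -7.6667)
o(Y) = (-9 + Y)*(-23/3 + Y) (o(Y) = (Y - 23/3)*(Y - 9) = (-23/3 + Y)*(-9 + Y) = (-9 + Y)*(-23/3 + Y))
U(f, E) = 69 + E² - 50*E/3
-303433/500470 + 10528/U(261, -208 - 1*23) = -303433/500470 + 10528/(69 + (-208 - 1*23)² - 50*(-208 - 1*23)/3) = -303433*1/500470 + 10528/(69 + (-208 - 23)² - 50*(-208 - 23)/3) = -303433/500470 + 10528/(69 + (-231)² - 50/3*(-231)) = -303433/500470 + 10528/(69 + 53361 + 3850) = -303433/500470 + 10528/57280 = -303433/500470 + 10528*(1/57280) = -303433/500470 + 329/1790 = -18924522/44792065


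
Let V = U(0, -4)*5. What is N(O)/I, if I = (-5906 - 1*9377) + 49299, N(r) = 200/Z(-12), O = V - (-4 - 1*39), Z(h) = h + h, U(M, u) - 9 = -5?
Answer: -25/102048 ≈ -0.00024498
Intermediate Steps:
U(M, u) = 4 (U(M, u) = 9 - 5 = 4)
Z(h) = 2*h
V = 20 (V = 4*5 = 20)
O = 63 (O = 20 - (-4 - 1*39) = 20 - (-4 - 39) = 20 - 1*(-43) = 20 + 43 = 63)
N(r) = -25/3 (N(r) = 200/((2*(-12))) = 200/(-24) = 200*(-1/24) = -25/3)
I = 34016 (I = (-5906 - 9377) + 49299 = -15283 + 49299 = 34016)
N(O)/I = -25/3/34016 = -25/3*1/34016 = -25/102048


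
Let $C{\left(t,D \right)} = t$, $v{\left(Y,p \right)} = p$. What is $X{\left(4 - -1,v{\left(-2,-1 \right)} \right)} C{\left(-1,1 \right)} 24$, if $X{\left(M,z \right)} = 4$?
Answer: $-96$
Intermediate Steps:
$X{\left(4 - -1,v{\left(-2,-1 \right)} \right)} C{\left(-1,1 \right)} 24 = 4 \left(-1\right) 24 = \left(-4\right) 24 = -96$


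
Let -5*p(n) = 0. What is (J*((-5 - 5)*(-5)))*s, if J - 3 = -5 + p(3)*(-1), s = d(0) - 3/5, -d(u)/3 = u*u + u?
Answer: 60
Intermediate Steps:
p(n) = 0 (p(n) = -⅕*0 = 0)
d(u) = -3*u - 3*u² (d(u) = -3*(u*u + u) = -3*(u² + u) = -3*(u + u²) = -3*u - 3*u²)
s = -⅗ (s = -3*0*(1 + 0) - 3/5 = -3*0*1 - 3/5 = 0 - 1*⅗ = 0 - ⅗ = -⅗ ≈ -0.60000)
J = -2 (J = 3 + (-5 + 0*(-1)) = 3 + (-5 + 0) = 3 - 5 = -2)
(J*((-5 - 5)*(-5)))*s = -2*(-5 - 5)*(-5)*(-⅗) = -(-20)*(-5)*(-⅗) = -2*50*(-⅗) = -100*(-⅗) = 60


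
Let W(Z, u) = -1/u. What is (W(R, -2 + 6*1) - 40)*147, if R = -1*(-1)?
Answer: -23667/4 ≈ -5916.8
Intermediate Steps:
R = 1
(W(R, -2 + 6*1) - 40)*147 = (-1/(-2 + 6*1) - 40)*147 = (-1/(-2 + 6) - 40)*147 = (-1/4 - 40)*147 = -161/4*147 = -23667/4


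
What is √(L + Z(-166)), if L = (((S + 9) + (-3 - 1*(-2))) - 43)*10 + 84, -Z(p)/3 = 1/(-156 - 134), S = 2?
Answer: I*√20687730/290 ≈ 15.684*I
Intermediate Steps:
Z(p) = 3/290 (Z(p) = -3/(-156 - 134) = -3/(-290) = -3*(-1/290) = 3/290)
L = -246 (L = (((2 + 9) + (-3 - 1*(-2))) - 43)*10 + 84 = ((11 + (-3 + 2)) - 43)*10 + 84 = ((11 - 1) - 43)*10 + 84 = (10 - 43)*10 + 84 = -33*10 + 84 = -330 + 84 = -246)
√(L + Z(-166)) = √(-246 + 3/290) = √(-71337/290) = I*√20687730/290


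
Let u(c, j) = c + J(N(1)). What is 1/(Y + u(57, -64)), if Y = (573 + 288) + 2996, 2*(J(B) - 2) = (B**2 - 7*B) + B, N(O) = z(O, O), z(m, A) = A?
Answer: 2/7827 ≈ 0.00025553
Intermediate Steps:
N(O) = O
J(B) = 2 + B**2/2 - 3*B (J(B) = 2 + ((B**2 - 7*B) + B)/2 = 2 + (B**2 - 6*B)/2 = 2 + (B**2/2 - 3*B) = 2 + B**2/2 - 3*B)
Y = 3857 (Y = 861 + 2996 = 3857)
u(c, j) = -1/2 + c (u(c, j) = c + (2 + (1/2)*1**2 - 3*1) = c + (2 + (1/2)*1 - 3) = c + (2 + 1/2 - 3) = c - 1/2 = -1/2 + c)
1/(Y + u(57, -64)) = 1/(3857 + (-1/2 + 57)) = 1/(3857 + 113/2) = 1/(7827/2) = 2/7827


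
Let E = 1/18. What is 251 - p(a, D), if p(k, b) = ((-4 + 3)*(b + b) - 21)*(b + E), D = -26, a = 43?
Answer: 18995/18 ≈ 1055.3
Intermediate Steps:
E = 1/18 ≈ 0.055556
p(k, b) = (-21 - 2*b)*(1/18 + b) (p(k, b) = ((-4 + 3)*(b + b) - 21)*(b + 1/18) = (-2*b - 21)*(1/18 + b) = (-21 - 2*b)*(1/18 + b))
251 - p(a, D) = 251 - (-7/6 - 2*(-26)² - 190/9*(-26)) = 251 - (-7/6 - 2*676 + 4940/9) = 251 - (-7/6 - 1352 + 4940/9) = 251 - 1*(-14477/18) = 251 + 14477/18 = 18995/18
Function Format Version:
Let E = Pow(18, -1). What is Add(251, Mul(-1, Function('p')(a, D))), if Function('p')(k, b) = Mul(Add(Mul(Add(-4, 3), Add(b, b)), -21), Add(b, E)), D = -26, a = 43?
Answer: Rational(18995, 18) ≈ 1055.3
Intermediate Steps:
E = Rational(1, 18) ≈ 0.055556
Function('p')(k, b) = Mul(Add(-21, Mul(-2, b)), Add(Rational(1, 18), b)) (Function('p')(k, b) = Mul(Add(Mul(Add(-4, 3), Add(b, b)), -21), Add(b, Rational(1, 18))) = Mul(Add(Mul(-1, Mul(2, b)), -21), Add(Rational(1, 18), b)) = Mul(Add(Mul(-2, b), -21), Add(Rational(1, 18), b)) = Mul(Add(-21, Mul(-2, b)), Add(Rational(1, 18), b)))
Add(251, Mul(-1, Function('p')(a, D))) = Add(251, Mul(-1, Add(Rational(-7, 6), Mul(-2, Pow(-26, 2)), Mul(Rational(-190, 9), -26)))) = Add(251, Mul(-1, Add(Rational(-7, 6), Mul(-2, 676), Rational(4940, 9)))) = Add(251, Mul(-1, Add(Rational(-7, 6), -1352, Rational(4940, 9)))) = Add(251, Mul(-1, Rational(-14477, 18))) = Add(251, Rational(14477, 18)) = Rational(18995, 18)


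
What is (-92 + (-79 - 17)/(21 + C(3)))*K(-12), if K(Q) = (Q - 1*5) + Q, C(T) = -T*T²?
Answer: 2204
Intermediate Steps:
C(T) = -T³
K(Q) = -5 + 2*Q (K(Q) = (Q - 5) + Q = (-5 + Q) + Q = -5 + 2*Q)
(-92 + (-79 - 17)/(21 + C(3)))*K(-12) = (-92 + (-79 - 17)/(21 - 1*3³))*(-5 + 2*(-12)) = (-92 - 96/(21 - 1*27))*(-5 - 24) = (-92 - 96/(21 - 27))*(-29) = (-92 - 96/(-6))*(-29) = (-92 - 96*(-⅙))*(-29) = (-92 + 16)*(-29) = -76*(-29) = 2204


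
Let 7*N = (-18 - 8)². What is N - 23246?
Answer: -162046/7 ≈ -23149.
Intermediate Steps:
N = 676/7 (N = (-18 - 8)²/7 = (⅐)*(-26)² = (⅐)*676 = 676/7 ≈ 96.571)
N - 23246 = 676/7 - 23246 = -162046/7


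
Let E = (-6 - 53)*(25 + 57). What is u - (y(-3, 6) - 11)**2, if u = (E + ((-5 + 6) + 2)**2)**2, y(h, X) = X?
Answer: 23319216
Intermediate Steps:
E = -4838 (E = -59*82 = -4838)
u = 23319241 (u = (-4838 + ((-5 + 6) + 2)**2)**2 = (-4838 + (1 + 2)**2)**2 = (-4838 + 3**2)**2 = (-4838 + 9)**2 = (-4829)**2 = 23319241)
u - (y(-3, 6) - 11)**2 = 23319241 - (6 - 11)**2 = 23319241 - 1*(-5)**2 = 23319241 - 1*25 = 23319241 - 25 = 23319216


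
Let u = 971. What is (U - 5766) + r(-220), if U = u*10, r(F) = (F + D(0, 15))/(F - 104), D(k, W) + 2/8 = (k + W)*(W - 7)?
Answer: 5111825/1296 ≈ 3944.3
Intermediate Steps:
D(k, W) = -1/4 + (-7 + W)*(W + k) (D(k, W) = -1/4 + (k + W)*(W - 7) = -1/4 + (W + k)*(-7 + W) = -1/4 + (-7 + W)*(W + k))
r(F) = (479/4 + F)/(-104 + F) (r(F) = (F + (-1/4 + 15**2 - 7*15 - 7*0 + 15*0))/(F - 104) = (F + (-1/4 + 225 - 105 + 0 + 0))/(-104 + F) = (F + 479/4)/(-104 + F) = (479/4 + F)/(-104 + F))
U = 9710 (U = 971*10 = 9710)
(U - 5766) + r(-220) = (9710 - 5766) + (479/4 - 220)/(-104 - 220) = 3944 - 401/4/(-324) = 3944 - 1/324*(-401/4) = 3944 + 401/1296 = 5111825/1296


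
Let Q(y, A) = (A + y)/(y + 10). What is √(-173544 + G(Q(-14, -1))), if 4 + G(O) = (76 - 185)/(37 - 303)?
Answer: I*√12279533294/266 ≈ 416.59*I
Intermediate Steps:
Q(y, A) = (A + y)/(10 + y)
G(O) = -955/266 (G(O) = -4 + (76 - 185)/(37 - 303) = -4 - 109/(-266) = -4 - 109*(-1/266) = -4 + 109/266 = -955/266)
√(-173544 + G(Q(-14, -1))) = √(-173544 - 955/266) = √(-46163659/266) = I*√12279533294/266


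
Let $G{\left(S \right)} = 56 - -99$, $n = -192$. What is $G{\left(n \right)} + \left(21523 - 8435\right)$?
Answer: $13243$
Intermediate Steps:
$G{\left(S \right)} = 155$ ($G{\left(S \right)} = 56 + 99 = 155$)
$G{\left(n \right)} + \left(21523 - 8435\right) = 155 + \left(21523 - 8435\right) = 155 + 13088 = 13243$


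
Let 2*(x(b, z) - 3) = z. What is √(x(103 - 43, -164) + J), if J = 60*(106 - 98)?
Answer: √401 ≈ 20.025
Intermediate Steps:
x(b, z) = 3 + z/2
J = 480 (J = 60*8 = 480)
√(x(103 - 43, -164) + J) = √((3 + (½)*(-164)) + 480) = √((3 - 82) + 480) = √(-79 + 480) = √401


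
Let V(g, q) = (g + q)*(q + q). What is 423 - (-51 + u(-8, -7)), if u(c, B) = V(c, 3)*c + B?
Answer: 241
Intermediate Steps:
V(g, q) = 2*q*(g + q) (V(g, q) = (g + q)*(2*q) = 2*q*(g + q))
u(c, B) = B + c*(18 + 6*c) (u(c, B) = (2*3*(c + 3))*c + B = (2*3*(3 + c))*c + B = (18 + 6*c)*c + B = c*(18 + 6*c) + B = B + c*(18 + 6*c))
423 - (-51 + u(-8, -7)) = 423 - (-51 + (-7 + 6*(-8)*(3 - 8))) = 423 - (-51 + (-7 + 6*(-8)*(-5))) = 423 - (-51 + (-7 + 240)) = 423 - (-51 + 233) = 423 - 1*182 = 423 - 182 = 241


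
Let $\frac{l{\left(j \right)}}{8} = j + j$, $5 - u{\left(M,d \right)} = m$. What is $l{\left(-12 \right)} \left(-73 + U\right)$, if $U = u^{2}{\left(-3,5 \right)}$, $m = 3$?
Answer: $13248$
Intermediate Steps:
$u{\left(M,d \right)} = 2$ ($u{\left(M,d \right)} = 5 - 3 = 2$)
$l{\left(j \right)} = 16 j$ ($l{\left(j \right)} = 8 \left(j + j\right) = 8 \cdot 2 j = 16 j$)
$U = 4$ ($U = 2^{2} = 4$)
$l{\left(-12 \right)} \left(-73 + U\right) = 16 \left(-12\right) \left(-73 + 4\right) = \left(-192\right) \left(-69\right) = 13248$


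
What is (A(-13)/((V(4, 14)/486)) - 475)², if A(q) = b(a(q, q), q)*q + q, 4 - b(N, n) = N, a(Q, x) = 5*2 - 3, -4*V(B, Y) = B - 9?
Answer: 2320252561/25 ≈ 9.2810e+7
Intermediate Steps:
V(B, Y) = 9/4 - B/4 (V(B, Y) = -(B - 9)/4 = -(-9 + B)/4 = 9/4 - B/4)
a(Q, x) = 7 (a(Q, x) = 10 - 3 = 7)
b(N, n) = 4 - N
A(q) = -2*q (A(q) = (4 - 1*7)*q + q = (4 - 7)*q + q = -3*q + q = -2*q)
(A(-13)/((V(4, 14)/486)) - 475)² = ((-2*(-13))/(((9/4 - ¼*4)/486)) - 475)² = (26/(((9/4 - 1)*(1/486))) - 475)² = (26/(((5/4)*(1/486))) - 475)² = (26/(5/1944) - 475)² = (26*(1944/5) - 475)² = (50544/5 - 475)² = (48169/5)² = 2320252561/25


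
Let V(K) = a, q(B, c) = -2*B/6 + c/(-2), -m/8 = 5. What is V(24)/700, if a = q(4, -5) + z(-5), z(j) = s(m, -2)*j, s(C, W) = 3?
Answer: -83/4200 ≈ -0.019762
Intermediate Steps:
m = -40 (m = -8*5 = -40)
q(B, c) = -c/2 - B/3 (q(B, c) = -2*B*(⅙) + c*(-½) = -B/3 - c/2 = -c/2 - B/3)
z(j) = 3*j
a = -83/6 (a = (-½*(-5) - ⅓*4) + 3*(-5) = (5/2 - 4/3) - 15 = 7/6 - 15 = -83/6 ≈ -13.833)
V(K) = -83/6
V(24)/700 = -83/6/700 = -83/6*1/700 = -83/4200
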